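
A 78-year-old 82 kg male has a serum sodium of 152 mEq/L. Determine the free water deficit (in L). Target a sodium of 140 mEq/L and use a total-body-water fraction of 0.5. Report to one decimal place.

TBW = 0.5 · 82 = 41 L
Free water deficit = TBW · (Na/140 − 1)
= 41 · (152/140 − 1)
= 41 · 0.0857
= 3.51 L

3.5 L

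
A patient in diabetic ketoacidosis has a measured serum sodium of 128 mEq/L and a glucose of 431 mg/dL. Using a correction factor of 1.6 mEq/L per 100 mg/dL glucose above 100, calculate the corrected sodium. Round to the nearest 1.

Corrected Na = measured Na + 1.6 · (glucose − 100)/100
= 128 + 1.6 · (431 − 100)/100
= 128 + 5.3
= 133.3 mEq/L

133 mEq/L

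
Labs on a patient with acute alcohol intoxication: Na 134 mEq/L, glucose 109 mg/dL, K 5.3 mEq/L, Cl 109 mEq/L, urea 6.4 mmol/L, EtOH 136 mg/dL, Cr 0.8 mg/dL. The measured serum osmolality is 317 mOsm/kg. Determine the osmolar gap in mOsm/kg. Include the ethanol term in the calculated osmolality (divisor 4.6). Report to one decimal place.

Calculated osmolality = 2·Na + glucose/18 + urea + ethanol/4.6
= 2·134 + 109/18 + 6.4 + 136/4.6
= 268 + 6.06 + 6.40 + 29.57
= 310.03 mOsm/kg ≈ 310.0 mOsm/kg
Osmolar gap = measured − calculated = 317 − 310.0 = 7.0 mOsm/kg

7.0 mOsm/kg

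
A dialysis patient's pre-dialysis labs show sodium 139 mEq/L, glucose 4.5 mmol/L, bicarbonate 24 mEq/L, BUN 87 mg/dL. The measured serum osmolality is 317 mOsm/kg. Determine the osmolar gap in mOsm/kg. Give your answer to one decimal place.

Calculated osmolality = 2·Na + glucose + BUN/2.8
= 2·139 + 4.5 + 87/2.8
= 278 + 4.50 + 31.07
= 313.57 mOsm/kg ≈ 313.6 mOsm/kg
Osmolar gap = measured − calculated = 317 − 313.6 = 3.4 mOsm/kg

3.4 mOsm/kg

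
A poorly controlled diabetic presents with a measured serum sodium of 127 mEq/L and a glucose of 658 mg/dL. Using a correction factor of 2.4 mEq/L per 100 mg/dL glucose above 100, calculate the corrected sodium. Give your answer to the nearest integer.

Corrected Na = measured Na + 2.4 · (glucose − 100)/100
= 127 + 2.4 · (658 − 100)/100
= 127 + 13.4
= 140.4 mEq/L

140 mEq/L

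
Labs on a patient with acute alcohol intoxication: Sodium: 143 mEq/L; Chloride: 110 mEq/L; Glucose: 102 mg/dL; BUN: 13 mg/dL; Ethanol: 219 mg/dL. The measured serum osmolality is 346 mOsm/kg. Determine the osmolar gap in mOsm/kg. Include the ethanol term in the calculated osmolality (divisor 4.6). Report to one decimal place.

Calculated osmolality = 2·Na + glucose/18 + BUN/2.8 + ethanol/4.6
= 2·143 + 102/18 + 13/2.8 + 219/4.6
= 286 + 5.67 + 4.64 + 47.61
= 343.92 mOsm/kg ≈ 343.9 mOsm/kg
Osmolar gap = measured − calculated = 346 − 343.9 = 2.1 mOsm/kg

2.1 mOsm/kg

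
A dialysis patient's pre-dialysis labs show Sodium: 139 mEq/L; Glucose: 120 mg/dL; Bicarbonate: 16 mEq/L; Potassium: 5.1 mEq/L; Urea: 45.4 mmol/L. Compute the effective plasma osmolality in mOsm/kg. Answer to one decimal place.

Effective osmolality excludes urea (freely permeant across cell membranes):
2·Na + glucose/18
= 2·139 + 120/18
= 278 + 6.67
= 284.67 mOsm/kg

284.7 mOsm/kg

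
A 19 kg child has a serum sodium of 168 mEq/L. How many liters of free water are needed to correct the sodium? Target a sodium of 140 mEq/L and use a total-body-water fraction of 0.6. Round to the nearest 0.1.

TBW = 0.6 · 19 = 11.4 L
Free water deficit = TBW · (Na/140 − 1)
= 11.4 · (168/140 − 1)
= 11.4 · 0.2
= 2.28 L

2.3 L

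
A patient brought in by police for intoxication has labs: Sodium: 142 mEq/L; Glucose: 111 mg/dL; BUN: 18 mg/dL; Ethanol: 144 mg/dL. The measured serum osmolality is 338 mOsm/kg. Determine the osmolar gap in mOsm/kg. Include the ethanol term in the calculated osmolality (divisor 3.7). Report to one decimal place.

Calculated osmolality = 2·Na + glucose/18 + BUN/2.8 + ethanol/3.7
= 2·142 + 111/18 + 18/2.8 + 144/3.7
= 284 + 6.17 + 6.43 + 38.92
= 335.52 mOsm/kg ≈ 335.5 mOsm/kg
Osmolar gap = measured − calculated = 338 − 335.5 = 2.5 mOsm/kg

2.5 mOsm/kg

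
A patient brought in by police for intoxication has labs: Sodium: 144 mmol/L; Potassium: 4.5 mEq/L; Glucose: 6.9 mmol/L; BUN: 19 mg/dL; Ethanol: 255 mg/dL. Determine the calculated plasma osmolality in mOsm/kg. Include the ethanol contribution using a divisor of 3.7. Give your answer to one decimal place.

Calculated osmolality = 2·Na + glucose + BUN/2.8 + ethanol/3.7
= 2·144 + 6.9 + 19/2.8 + 255/3.7
= 288 + 6.90 + 6.79 + 68.92
= 370.61 mOsm/kg

370.6 mOsm/kg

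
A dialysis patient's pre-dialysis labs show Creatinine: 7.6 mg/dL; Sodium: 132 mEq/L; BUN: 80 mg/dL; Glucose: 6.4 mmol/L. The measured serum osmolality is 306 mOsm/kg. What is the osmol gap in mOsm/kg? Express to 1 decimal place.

Calculated osmolality = 2·Na + glucose + BUN/2.8
= 2·132 + 6.4 + 80/2.8
= 264 + 6.40 + 28.57
= 298.97 mOsm/kg ≈ 299.0 mOsm/kg
Osmolar gap = measured − calculated = 306 − 299.0 = 7.0 mOsm/kg

7.0 mOsm/kg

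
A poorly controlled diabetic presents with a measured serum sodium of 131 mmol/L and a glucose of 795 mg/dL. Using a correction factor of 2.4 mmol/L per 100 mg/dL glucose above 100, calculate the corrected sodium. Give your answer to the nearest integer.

Corrected Na = measured Na + 2.4 · (glucose − 100)/100
= 131 + 2.4 · (795 − 100)/100
= 131 + 16.7
= 147.7 mmol/L

148 mmol/L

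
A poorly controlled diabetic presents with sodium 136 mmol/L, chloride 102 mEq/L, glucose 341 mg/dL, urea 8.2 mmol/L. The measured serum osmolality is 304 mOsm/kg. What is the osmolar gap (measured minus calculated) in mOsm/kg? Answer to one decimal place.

4.9 mOsm/kg

Calculated osmolality = 2·Na + glucose/18 + urea
= 2·136 + 341/18 + 8.2
= 272 + 18.94 + 8.20
= 299.14 mOsm/kg ≈ 299.1 mOsm/kg
Osmolar gap = measured − calculated = 304 − 299.1 = 4.9 mOsm/kg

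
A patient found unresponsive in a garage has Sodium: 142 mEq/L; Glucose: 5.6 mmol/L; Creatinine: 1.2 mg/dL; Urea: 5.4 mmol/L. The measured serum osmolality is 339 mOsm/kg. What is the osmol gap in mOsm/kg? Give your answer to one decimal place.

44.0 mOsm/kg

Calculated osmolality = 2·Na + glucose + urea
= 2·142 + 5.6 + 5.4
= 284 + 5.60 + 5.40
= 295 mOsm/kg ≈ 295.0 mOsm/kg
Osmolar gap = measured − calculated = 339 − 295.0 = 44.0 mOsm/kg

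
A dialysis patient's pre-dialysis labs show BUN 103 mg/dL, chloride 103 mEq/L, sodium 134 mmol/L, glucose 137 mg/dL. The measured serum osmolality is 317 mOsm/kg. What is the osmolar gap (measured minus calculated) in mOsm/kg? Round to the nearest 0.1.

Calculated osmolality = 2·Na + glucose/18 + BUN/2.8
= 2·134 + 137/18 + 103/2.8
= 268 + 7.61 + 36.79
= 312.4 mOsm/kg ≈ 312.4 mOsm/kg
Osmolar gap = measured − calculated = 317 − 312.4 = 4.6 mOsm/kg

4.6 mOsm/kg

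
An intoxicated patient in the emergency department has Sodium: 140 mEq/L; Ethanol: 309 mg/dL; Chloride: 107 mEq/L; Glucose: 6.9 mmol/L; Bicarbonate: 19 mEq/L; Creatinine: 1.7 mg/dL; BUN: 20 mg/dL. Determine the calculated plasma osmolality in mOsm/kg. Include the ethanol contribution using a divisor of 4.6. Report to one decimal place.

Calculated osmolality = 2·Na + glucose + BUN/2.8 + ethanol/4.6
= 2·140 + 6.9 + 20/2.8 + 309/4.6
= 280 + 6.90 + 7.14 + 67.17
= 361.21 mOsm/kg

361.2 mOsm/kg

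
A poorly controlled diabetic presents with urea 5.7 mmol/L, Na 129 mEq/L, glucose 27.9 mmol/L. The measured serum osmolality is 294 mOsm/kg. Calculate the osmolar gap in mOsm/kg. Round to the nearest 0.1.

Calculated osmolality = 2·Na + glucose + urea
= 2·129 + 27.9 + 5.7
= 258 + 27.90 + 5.70
= 291.6 mOsm/kg ≈ 291.6 mOsm/kg
Osmolar gap = measured − calculated = 294 − 291.6 = 2.4 mOsm/kg

2.4 mOsm/kg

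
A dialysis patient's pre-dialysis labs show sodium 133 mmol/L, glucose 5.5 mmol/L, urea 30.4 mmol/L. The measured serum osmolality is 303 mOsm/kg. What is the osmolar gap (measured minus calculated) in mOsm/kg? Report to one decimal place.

Calculated osmolality = 2·Na + glucose + urea
= 2·133 + 5.5 + 30.4
= 266 + 5.50 + 30.40
= 301.9 mOsm/kg ≈ 301.9 mOsm/kg
Osmolar gap = measured − calculated = 303 − 301.9 = 1.1 mOsm/kg

1.1 mOsm/kg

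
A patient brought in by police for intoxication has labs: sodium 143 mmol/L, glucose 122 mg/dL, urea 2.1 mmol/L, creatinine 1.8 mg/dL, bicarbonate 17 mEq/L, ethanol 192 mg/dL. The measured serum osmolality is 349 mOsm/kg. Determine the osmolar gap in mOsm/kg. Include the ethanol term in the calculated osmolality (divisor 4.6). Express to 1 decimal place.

Calculated osmolality = 2·Na + glucose/18 + urea + ethanol/4.6
= 2·143 + 122/18 + 2.1 + 192/4.6
= 286 + 6.78 + 2.10 + 41.74
= 336.62 mOsm/kg ≈ 336.6 mOsm/kg
Osmolar gap = measured − calculated = 349 − 336.6 = 12.4 mOsm/kg

12.4 mOsm/kg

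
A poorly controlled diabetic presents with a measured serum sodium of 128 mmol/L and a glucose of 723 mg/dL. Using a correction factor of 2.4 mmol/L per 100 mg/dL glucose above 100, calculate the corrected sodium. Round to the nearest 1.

Corrected Na = measured Na + 2.4 · (glucose − 100)/100
= 128 + 2.4 · (723 − 100)/100
= 128 + 15
= 143 mmol/L

143 mmol/L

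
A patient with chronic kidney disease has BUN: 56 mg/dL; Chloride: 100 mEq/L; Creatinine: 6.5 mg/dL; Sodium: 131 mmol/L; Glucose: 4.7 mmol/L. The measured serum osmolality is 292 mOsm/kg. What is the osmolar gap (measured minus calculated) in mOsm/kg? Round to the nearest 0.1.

Calculated osmolality = 2·Na + glucose + BUN/2.8
= 2·131 + 4.7 + 56/2.8
= 262 + 4.70 + 20
= 286.7 mOsm/kg ≈ 286.7 mOsm/kg
Osmolar gap = measured − calculated = 292 − 286.7 = 5.3 mOsm/kg

5.3 mOsm/kg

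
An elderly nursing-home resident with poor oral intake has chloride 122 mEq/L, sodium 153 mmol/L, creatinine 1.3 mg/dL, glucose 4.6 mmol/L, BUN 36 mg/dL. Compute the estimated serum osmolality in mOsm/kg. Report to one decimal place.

Calculated osmolality = 2·Na + glucose + BUN/2.8
= 2·153 + 4.6 + 36/2.8
= 306 + 4.60 + 12.86
= 323.46 mOsm/kg

323.5 mOsm/kg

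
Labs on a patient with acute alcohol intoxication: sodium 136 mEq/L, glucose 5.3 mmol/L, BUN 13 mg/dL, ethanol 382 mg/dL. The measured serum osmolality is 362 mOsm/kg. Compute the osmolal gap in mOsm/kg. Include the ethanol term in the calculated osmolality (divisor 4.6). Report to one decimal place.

-3.0 mOsm/kg

Calculated osmolality = 2·Na + glucose + BUN/2.8 + ethanol/4.6
= 2·136 + 5.3 + 13/2.8 + 382/4.6
= 272 + 5.30 + 4.64 + 83.04
= 364.98 mOsm/kg ≈ 365.0 mOsm/kg
Osmolar gap = measured − calculated = 362 − 365.0 = -3.0 mOsm/kg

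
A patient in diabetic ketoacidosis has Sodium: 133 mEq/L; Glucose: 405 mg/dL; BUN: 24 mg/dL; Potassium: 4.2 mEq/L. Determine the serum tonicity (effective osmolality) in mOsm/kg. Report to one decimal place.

288.5 mOsm/kg

Effective osmolality excludes urea (freely permeant across cell membranes):
2·Na + glucose/18
= 2·133 + 405/18
= 266 + 22.5
= 288.5 mOsm/kg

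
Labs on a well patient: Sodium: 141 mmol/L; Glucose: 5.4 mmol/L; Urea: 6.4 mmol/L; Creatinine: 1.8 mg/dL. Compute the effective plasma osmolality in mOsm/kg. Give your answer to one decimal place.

287.4 mOsm/kg

Effective osmolality excludes urea (freely permeant across cell membranes):
2·Na + glucose
= 2·141 + 5.4
= 282 + 5.4
= 287.4 mOsm/kg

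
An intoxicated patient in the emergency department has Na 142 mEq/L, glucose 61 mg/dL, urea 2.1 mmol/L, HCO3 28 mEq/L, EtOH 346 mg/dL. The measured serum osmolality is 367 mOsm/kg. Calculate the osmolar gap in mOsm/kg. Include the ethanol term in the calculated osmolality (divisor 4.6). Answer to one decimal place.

Calculated osmolality = 2·Na + glucose/18 + urea + ethanol/4.6
= 2·142 + 61/18 + 2.1 + 346/4.6
= 284 + 3.39 + 2.10 + 75.22
= 364.71 mOsm/kg ≈ 364.7 mOsm/kg
Osmolar gap = measured − calculated = 367 − 364.7 = 2.3 mOsm/kg

2.3 mOsm/kg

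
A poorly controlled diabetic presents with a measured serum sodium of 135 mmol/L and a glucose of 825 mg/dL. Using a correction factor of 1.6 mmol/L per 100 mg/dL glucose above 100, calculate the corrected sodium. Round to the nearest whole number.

147 mmol/L

Corrected Na = measured Na + 1.6 · (glucose − 100)/100
= 135 + 1.6 · (825 − 100)/100
= 135 + 11.6
= 146.6 mmol/L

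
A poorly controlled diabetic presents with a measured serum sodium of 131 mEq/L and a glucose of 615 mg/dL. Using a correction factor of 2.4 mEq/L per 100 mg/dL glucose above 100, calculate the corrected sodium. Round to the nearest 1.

143 mEq/L

Corrected Na = measured Na + 2.4 · (glucose − 100)/100
= 131 + 2.4 · (615 − 100)/100
= 131 + 12.4
= 143.4 mEq/L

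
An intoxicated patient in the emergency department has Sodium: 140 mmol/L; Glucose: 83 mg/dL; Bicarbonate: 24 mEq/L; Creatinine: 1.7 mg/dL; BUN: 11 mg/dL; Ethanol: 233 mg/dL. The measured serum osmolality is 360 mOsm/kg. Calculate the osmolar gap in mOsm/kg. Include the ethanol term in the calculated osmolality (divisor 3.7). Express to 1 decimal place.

8.5 mOsm/kg

Calculated osmolality = 2·Na + glucose/18 + BUN/2.8 + ethanol/3.7
= 2·140 + 83/18 + 11/2.8 + 233/3.7
= 280 + 4.61 + 3.93 + 62.97
= 351.51 mOsm/kg ≈ 351.5 mOsm/kg
Osmolar gap = measured − calculated = 360 − 351.5 = 8.5 mOsm/kg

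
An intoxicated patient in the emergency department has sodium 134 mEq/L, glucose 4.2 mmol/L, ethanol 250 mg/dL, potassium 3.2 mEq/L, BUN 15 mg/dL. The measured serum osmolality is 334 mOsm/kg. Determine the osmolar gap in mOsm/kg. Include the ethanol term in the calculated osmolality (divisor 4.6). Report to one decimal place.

Calculated osmolality = 2·Na + glucose + BUN/2.8 + ethanol/4.6
= 2·134 + 4.2 + 15/2.8 + 250/4.6
= 268 + 4.20 + 5.36 + 54.35
= 331.91 mOsm/kg ≈ 331.9 mOsm/kg
Osmolar gap = measured − calculated = 334 − 331.9 = 2.1 mOsm/kg

2.1 mOsm/kg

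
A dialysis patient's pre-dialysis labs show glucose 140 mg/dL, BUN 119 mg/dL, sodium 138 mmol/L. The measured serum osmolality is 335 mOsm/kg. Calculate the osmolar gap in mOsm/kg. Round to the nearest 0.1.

8.7 mOsm/kg

Calculated osmolality = 2·Na + glucose/18 + BUN/2.8
= 2·138 + 140/18 + 119/2.8
= 276 + 7.78 + 42.50
= 326.28 mOsm/kg ≈ 326.3 mOsm/kg
Osmolar gap = measured − calculated = 335 − 326.3 = 8.7 mOsm/kg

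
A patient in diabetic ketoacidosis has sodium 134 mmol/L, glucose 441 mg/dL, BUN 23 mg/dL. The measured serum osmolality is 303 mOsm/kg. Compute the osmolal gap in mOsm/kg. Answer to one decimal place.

Calculated osmolality = 2·Na + glucose/18 + BUN/2.8
= 2·134 + 441/18 + 23/2.8
= 268 + 24.50 + 8.21
= 300.71 mOsm/kg ≈ 300.7 mOsm/kg
Osmolar gap = measured − calculated = 303 − 300.7 = 2.3 mOsm/kg

2.3 mOsm/kg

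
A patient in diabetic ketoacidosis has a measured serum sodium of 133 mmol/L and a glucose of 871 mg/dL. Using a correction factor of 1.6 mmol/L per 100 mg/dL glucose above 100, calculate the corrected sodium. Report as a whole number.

Corrected Na = measured Na + 1.6 · (glucose − 100)/100
= 133 + 1.6 · (871 − 100)/100
= 133 + 12.3
= 145.3 mmol/L

145 mmol/L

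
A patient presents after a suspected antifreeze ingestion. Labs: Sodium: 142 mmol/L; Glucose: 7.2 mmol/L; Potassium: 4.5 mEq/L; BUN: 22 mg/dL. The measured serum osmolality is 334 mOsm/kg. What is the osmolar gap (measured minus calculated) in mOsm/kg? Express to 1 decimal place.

Calculated osmolality = 2·Na + glucose + BUN/2.8
= 2·142 + 7.2 + 22/2.8
= 284 + 7.20 + 7.86
= 299.06 mOsm/kg ≈ 299.1 mOsm/kg
Osmolar gap = measured − calculated = 334 − 299.1 = 34.9 mOsm/kg

34.9 mOsm/kg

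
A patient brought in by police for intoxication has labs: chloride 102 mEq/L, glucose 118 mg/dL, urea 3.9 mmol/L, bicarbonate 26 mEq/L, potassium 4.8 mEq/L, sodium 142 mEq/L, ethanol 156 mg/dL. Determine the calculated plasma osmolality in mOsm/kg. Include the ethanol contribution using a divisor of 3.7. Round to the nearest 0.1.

Calculated osmolality = 2·Na + glucose/18 + urea + ethanol/3.7
= 2·142 + 118/18 + 3.9 + 156/3.7
= 284 + 6.56 + 3.90 + 42.16
= 336.62 mOsm/kg

336.6 mOsm/kg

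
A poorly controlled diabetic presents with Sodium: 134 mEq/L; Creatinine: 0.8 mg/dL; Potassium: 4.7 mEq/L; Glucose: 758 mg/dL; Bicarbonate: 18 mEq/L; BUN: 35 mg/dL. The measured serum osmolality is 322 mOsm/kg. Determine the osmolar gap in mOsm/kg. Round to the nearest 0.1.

Calculated osmolality = 2·Na + glucose/18 + BUN/2.8
= 2·134 + 758/18 + 35/2.8
= 268 + 42.11 + 12.50
= 322.61 mOsm/kg ≈ 322.6 mOsm/kg
Osmolar gap = measured − calculated = 322 − 322.6 = -0.6 mOsm/kg

-0.6 mOsm/kg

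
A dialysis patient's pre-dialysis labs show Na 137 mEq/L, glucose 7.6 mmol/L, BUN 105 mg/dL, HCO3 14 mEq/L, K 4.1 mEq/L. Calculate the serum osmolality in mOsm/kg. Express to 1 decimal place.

319.1 mOsm/kg

Calculated osmolality = 2·Na + glucose + BUN/2.8
= 2·137 + 7.6 + 105/2.8
= 274 + 7.60 + 37.50
= 319.1 mOsm/kg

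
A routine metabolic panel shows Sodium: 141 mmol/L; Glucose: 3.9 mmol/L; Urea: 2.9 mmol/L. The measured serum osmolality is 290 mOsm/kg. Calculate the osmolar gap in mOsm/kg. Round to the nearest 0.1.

Calculated osmolality = 2·Na + glucose + urea
= 2·141 + 3.9 + 2.9
= 282 + 3.90 + 2.90
= 288.8 mOsm/kg ≈ 288.8 mOsm/kg
Osmolar gap = measured − calculated = 290 − 288.8 = 1.2 mOsm/kg

1.2 mOsm/kg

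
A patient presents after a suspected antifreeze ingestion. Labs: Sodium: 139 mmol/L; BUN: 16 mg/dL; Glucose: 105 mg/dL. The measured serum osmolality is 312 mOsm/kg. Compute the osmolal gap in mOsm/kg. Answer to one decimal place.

22.5 mOsm/kg

Calculated osmolality = 2·Na + glucose/18 + BUN/2.8
= 2·139 + 105/18 + 16/2.8
= 278 + 5.83 + 5.71
= 289.54 mOsm/kg ≈ 289.5 mOsm/kg
Osmolar gap = measured − calculated = 312 − 289.5 = 22.5 mOsm/kg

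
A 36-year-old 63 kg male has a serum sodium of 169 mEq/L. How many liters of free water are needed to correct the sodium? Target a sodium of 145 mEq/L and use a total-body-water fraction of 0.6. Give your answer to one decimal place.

TBW = 0.6 · 63 = 37.8 L
Free water deficit = TBW · (Na/145 − 1)
= 37.8 · (169/145 − 1)
= 37.8 · 0.1655
= 6.26 L

6.3 L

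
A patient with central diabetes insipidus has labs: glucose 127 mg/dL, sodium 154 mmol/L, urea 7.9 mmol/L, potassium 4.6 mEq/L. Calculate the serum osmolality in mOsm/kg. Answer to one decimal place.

323.0 mOsm/kg

Calculated osmolality = 2·Na + glucose/18 + urea
= 2·154 + 127/18 + 7.9
= 308 + 7.06 + 7.90
= 322.96 mOsm/kg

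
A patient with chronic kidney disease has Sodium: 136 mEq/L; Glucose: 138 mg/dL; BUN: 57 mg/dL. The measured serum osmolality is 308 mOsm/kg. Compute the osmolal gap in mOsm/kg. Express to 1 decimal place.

Calculated osmolality = 2·Na + glucose/18 + BUN/2.8
= 2·136 + 138/18 + 57/2.8
= 272 + 7.67 + 20.36
= 300.03 mOsm/kg ≈ 300.0 mOsm/kg
Osmolar gap = measured − calculated = 308 − 300.0 = 8.0 mOsm/kg

8.0 mOsm/kg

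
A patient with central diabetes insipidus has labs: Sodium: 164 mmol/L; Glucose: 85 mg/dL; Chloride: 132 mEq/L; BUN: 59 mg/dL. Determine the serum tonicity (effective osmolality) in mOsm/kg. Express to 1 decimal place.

Effective osmolality excludes urea (freely permeant across cell membranes):
2·Na + glucose/18
= 2·164 + 85/18
= 328 + 4.72
= 332.72 mOsm/kg

332.7 mOsm/kg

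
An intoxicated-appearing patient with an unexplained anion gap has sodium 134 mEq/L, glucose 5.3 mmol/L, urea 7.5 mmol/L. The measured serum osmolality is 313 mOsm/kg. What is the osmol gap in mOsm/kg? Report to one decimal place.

Calculated osmolality = 2·Na + glucose + urea
= 2·134 + 5.3 + 7.5
= 268 + 5.30 + 7.50
= 280.8 mOsm/kg ≈ 280.8 mOsm/kg
Osmolar gap = measured − calculated = 313 − 280.8 = 32.2 mOsm/kg

32.2 mOsm/kg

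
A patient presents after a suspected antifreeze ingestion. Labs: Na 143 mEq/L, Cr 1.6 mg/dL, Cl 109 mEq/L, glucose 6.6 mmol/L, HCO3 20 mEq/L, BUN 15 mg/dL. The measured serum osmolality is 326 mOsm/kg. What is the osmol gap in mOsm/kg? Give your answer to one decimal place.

28.0 mOsm/kg

Calculated osmolality = 2·Na + glucose + BUN/2.8
= 2·143 + 6.6 + 15/2.8
= 286 + 6.60 + 5.36
= 297.96 mOsm/kg ≈ 298.0 mOsm/kg
Osmolar gap = measured − calculated = 326 − 298.0 = 28.0 mOsm/kg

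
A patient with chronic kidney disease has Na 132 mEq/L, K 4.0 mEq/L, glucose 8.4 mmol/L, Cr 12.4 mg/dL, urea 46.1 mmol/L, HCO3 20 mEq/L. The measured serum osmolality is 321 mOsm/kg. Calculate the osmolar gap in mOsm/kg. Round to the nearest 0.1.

2.5 mOsm/kg

Calculated osmolality = 2·Na + glucose + urea
= 2·132 + 8.4 + 46.1
= 264 + 8.40 + 46.10
= 318.5 mOsm/kg ≈ 318.5 mOsm/kg
Osmolar gap = measured − calculated = 321 − 318.5 = 2.5 mOsm/kg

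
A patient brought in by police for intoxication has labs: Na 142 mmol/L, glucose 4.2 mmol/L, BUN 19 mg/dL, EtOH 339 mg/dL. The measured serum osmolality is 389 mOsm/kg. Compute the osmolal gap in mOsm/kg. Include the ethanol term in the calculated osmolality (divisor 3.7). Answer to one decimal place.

2.4 mOsm/kg

Calculated osmolality = 2·Na + glucose + BUN/2.8 + ethanol/3.7
= 2·142 + 4.2 + 19/2.8 + 339/3.7
= 284 + 4.20 + 6.79 + 91.62
= 386.61 mOsm/kg ≈ 386.6 mOsm/kg
Osmolar gap = measured − calculated = 389 − 386.6 = 2.4 mOsm/kg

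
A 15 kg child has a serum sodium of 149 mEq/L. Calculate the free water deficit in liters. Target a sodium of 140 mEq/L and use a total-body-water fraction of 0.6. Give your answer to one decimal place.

TBW = 0.6 · 15 = 9 L
Free water deficit = TBW · (Na/140 − 1)
= 9 · (149/140 − 1)
= 9 · 0.0643
= 0.58 L

0.6 L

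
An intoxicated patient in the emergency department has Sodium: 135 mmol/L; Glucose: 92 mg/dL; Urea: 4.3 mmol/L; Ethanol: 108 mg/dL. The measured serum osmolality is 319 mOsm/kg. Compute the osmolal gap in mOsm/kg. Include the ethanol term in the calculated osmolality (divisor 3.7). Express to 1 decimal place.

10.4 mOsm/kg

Calculated osmolality = 2·Na + glucose/18 + urea + ethanol/3.7
= 2·135 + 92/18 + 4.3 + 108/3.7
= 270 + 5.11 + 4.30 + 29.19
= 308.6 mOsm/kg ≈ 308.6 mOsm/kg
Osmolar gap = measured − calculated = 319 − 308.6 = 10.4 mOsm/kg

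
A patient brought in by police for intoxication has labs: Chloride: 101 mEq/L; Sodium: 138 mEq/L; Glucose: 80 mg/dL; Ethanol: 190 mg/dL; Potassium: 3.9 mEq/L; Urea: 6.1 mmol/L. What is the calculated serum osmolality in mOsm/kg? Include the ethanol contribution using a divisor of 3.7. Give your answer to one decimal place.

Calculated osmolality = 2·Na + glucose/18 + urea + ethanol/3.7
= 2·138 + 80/18 + 6.1 + 190/3.7
= 276 + 4.44 + 6.10 + 51.35
= 337.89 mOsm/kg

337.9 mOsm/kg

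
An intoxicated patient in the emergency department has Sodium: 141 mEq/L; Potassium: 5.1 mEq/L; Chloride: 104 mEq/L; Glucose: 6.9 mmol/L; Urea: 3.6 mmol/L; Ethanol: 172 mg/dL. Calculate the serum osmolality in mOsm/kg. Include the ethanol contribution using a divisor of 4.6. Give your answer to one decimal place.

Calculated osmolality = 2·Na + glucose + urea + ethanol/4.6
= 2·141 + 6.9 + 3.6 + 172/4.6
= 282 + 6.90 + 3.60 + 37.39
= 329.89 mOsm/kg

329.9 mOsm/kg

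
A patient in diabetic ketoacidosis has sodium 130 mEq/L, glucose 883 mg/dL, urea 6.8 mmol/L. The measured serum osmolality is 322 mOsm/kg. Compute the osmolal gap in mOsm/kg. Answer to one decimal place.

Calculated osmolality = 2·Na + glucose/18 + urea
= 2·130 + 883/18 + 6.8
= 260 + 49.06 + 6.80
= 315.86 mOsm/kg ≈ 315.9 mOsm/kg
Osmolar gap = measured − calculated = 322 − 315.9 = 6.1 mOsm/kg

6.1 mOsm/kg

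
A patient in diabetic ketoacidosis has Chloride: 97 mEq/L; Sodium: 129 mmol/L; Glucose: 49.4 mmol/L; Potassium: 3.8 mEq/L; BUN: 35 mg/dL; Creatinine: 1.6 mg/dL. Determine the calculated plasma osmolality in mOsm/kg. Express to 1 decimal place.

Calculated osmolality = 2·Na + glucose + BUN/2.8
= 2·129 + 49.4 + 35/2.8
= 258 + 49.40 + 12.50
= 319.9 mOsm/kg

319.9 mOsm/kg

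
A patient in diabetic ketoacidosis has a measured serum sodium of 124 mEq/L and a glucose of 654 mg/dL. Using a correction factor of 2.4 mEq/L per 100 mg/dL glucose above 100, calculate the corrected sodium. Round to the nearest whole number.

137 mEq/L

Corrected Na = measured Na + 2.4 · (glucose − 100)/100
= 124 + 2.4 · (654 − 100)/100
= 124 + 13.3
= 137.3 mEq/L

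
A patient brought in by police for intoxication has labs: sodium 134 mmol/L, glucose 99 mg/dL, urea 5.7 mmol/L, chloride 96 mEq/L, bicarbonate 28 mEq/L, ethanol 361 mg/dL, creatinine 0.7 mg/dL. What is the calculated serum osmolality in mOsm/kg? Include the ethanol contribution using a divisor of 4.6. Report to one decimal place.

357.7 mOsm/kg

Calculated osmolality = 2·Na + glucose/18 + urea + ethanol/4.6
= 2·134 + 99/18 + 5.7 + 361/4.6
= 268 + 5.50 + 5.70 + 78.48
= 357.68 mOsm/kg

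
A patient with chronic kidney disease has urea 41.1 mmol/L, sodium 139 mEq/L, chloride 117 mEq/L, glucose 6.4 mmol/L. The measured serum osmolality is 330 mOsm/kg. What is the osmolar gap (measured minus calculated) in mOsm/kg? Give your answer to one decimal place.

Calculated osmolality = 2·Na + glucose + urea
= 2·139 + 6.4 + 41.1
= 278 + 6.40 + 41.10
= 325.5 mOsm/kg ≈ 325.5 mOsm/kg
Osmolar gap = measured − calculated = 330 − 325.5 = 4.5 mOsm/kg

4.5 mOsm/kg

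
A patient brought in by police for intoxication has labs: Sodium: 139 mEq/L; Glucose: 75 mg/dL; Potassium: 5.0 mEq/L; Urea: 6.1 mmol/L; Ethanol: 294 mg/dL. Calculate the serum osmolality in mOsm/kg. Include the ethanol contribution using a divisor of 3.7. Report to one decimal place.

367.7 mOsm/kg

Calculated osmolality = 2·Na + glucose/18 + urea + ethanol/3.7
= 2·139 + 75/18 + 6.1 + 294/3.7
= 278 + 4.17 + 6.10 + 79.46
= 367.73 mOsm/kg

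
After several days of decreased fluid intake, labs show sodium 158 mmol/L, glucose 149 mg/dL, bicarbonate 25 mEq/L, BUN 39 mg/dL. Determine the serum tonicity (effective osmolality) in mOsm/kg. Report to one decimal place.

324.3 mOsm/kg

Effective osmolality excludes urea (freely permeant across cell membranes):
2·Na + glucose/18
= 2·158 + 149/18
= 316 + 8.28
= 324.28 mOsm/kg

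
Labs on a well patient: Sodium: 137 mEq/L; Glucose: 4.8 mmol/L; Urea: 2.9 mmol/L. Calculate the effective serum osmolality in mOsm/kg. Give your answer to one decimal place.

278.8 mOsm/kg

Effective osmolality excludes urea (freely permeant across cell membranes):
2·Na + glucose
= 2·137 + 4.8
= 274 + 4.8
= 278.8 mOsm/kg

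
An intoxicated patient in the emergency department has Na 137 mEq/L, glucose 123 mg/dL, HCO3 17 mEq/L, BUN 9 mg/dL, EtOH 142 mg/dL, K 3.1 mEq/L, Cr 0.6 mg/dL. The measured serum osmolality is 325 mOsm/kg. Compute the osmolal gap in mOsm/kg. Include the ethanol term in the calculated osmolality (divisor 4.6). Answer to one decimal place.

10.1 mOsm/kg

Calculated osmolality = 2·Na + glucose/18 + BUN/2.8 + ethanol/4.6
= 2·137 + 123/18 + 9/2.8 + 142/4.6
= 274 + 6.83 + 3.21 + 30.87
= 314.91 mOsm/kg ≈ 314.9 mOsm/kg
Osmolar gap = measured − calculated = 325 − 314.9 = 10.1 mOsm/kg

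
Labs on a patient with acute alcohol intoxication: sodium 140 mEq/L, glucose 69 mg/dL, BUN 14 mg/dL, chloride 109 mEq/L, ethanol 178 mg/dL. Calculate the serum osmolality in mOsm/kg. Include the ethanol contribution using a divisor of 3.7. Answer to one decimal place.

Calculated osmolality = 2·Na + glucose/18 + BUN/2.8 + ethanol/3.7
= 2·140 + 69/18 + 14/2.8 + 178/3.7
= 280 + 3.83 + 5 + 48.11
= 336.94 mOsm/kg

336.9 mOsm/kg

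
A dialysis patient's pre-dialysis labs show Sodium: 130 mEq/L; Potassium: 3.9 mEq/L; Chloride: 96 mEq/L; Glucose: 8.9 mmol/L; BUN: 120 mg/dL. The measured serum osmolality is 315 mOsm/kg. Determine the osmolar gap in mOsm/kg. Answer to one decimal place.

3.2 mOsm/kg

Calculated osmolality = 2·Na + glucose + BUN/2.8
= 2·130 + 8.9 + 120/2.8
= 260 + 8.90 + 42.86
= 311.76 mOsm/kg ≈ 311.8 mOsm/kg
Osmolar gap = measured − calculated = 315 − 311.8 = 3.2 mOsm/kg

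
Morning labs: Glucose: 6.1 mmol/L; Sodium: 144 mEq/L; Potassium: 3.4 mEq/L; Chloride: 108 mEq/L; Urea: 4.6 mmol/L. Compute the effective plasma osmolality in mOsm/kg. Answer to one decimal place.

Effective osmolality excludes urea (freely permeant across cell membranes):
2·Na + glucose
= 2·144 + 6.1
= 288 + 6.1
= 294.1 mOsm/kg

294.1 mOsm/kg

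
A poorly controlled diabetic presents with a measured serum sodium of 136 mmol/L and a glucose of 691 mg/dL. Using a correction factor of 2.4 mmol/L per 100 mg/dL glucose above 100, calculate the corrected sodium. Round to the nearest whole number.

150 mmol/L

Corrected Na = measured Na + 2.4 · (glucose − 100)/100
= 136 + 2.4 · (691 − 100)/100
= 136 + 14.2
= 150.2 mmol/L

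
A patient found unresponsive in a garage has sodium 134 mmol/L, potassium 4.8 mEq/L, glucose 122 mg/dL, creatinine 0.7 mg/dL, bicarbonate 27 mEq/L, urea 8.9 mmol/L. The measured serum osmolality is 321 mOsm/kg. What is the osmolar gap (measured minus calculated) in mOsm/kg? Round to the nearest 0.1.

37.3 mOsm/kg

Calculated osmolality = 2·Na + glucose/18 + urea
= 2·134 + 122/18 + 8.9
= 268 + 6.78 + 8.90
= 283.68 mOsm/kg ≈ 283.7 mOsm/kg
Osmolar gap = measured − calculated = 321 − 283.7 = 37.3 mOsm/kg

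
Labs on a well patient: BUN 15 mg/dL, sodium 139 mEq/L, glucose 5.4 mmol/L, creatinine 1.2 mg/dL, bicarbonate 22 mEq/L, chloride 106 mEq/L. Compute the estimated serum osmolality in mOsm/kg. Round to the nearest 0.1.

288.8 mOsm/kg

Calculated osmolality = 2·Na + glucose + BUN/2.8
= 2·139 + 5.4 + 15/2.8
= 278 + 5.40 + 5.36
= 288.76 mOsm/kg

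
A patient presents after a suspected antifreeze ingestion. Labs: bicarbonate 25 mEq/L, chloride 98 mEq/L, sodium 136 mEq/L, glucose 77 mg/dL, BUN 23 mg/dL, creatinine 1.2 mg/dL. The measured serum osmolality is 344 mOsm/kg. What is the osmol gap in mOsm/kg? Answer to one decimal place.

59.5 mOsm/kg

Calculated osmolality = 2·Na + glucose/18 + BUN/2.8
= 2·136 + 77/18 + 23/2.8
= 272 + 4.28 + 8.21
= 284.49 mOsm/kg ≈ 284.5 mOsm/kg
Osmolar gap = measured − calculated = 344 − 284.5 = 59.5 mOsm/kg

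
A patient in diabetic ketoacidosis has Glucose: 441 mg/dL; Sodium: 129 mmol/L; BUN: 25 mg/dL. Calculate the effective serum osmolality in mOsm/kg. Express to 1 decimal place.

Effective osmolality excludes urea (freely permeant across cell membranes):
2·Na + glucose/18
= 2·129 + 441/18
= 258 + 24.5
= 282.5 mOsm/kg

282.5 mOsm/kg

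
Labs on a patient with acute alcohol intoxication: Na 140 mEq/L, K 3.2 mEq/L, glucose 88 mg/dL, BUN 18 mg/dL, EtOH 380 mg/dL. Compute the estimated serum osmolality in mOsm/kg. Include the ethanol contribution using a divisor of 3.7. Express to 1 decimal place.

394.0 mOsm/kg

Calculated osmolality = 2·Na + glucose/18 + BUN/2.8 + ethanol/3.7
= 2·140 + 88/18 + 18/2.8 + 380/3.7
= 280 + 4.89 + 6.43 + 102.70
= 394.02 mOsm/kg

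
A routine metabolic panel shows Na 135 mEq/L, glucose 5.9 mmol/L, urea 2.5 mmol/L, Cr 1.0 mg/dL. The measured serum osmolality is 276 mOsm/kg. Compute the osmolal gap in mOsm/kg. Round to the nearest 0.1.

Calculated osmolality = 2·Na + glucose + urea
= 2·135 + 5.9 + 2.5
= 270 + 5.90 + 2.50
= 278.4 mOsm/kg ≈ 278.4 mOsm/kg
Osmolar gap = measured − calculated = 276 − 278.4 = -2.4 mOsm/kg

-2.4 mOsm/kg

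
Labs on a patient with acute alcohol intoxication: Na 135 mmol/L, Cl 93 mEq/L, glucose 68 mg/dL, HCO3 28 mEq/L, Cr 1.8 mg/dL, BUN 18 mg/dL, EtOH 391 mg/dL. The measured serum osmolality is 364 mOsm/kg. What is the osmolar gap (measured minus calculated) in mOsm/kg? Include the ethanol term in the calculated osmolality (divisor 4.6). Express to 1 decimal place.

-1.2 mOsm/kg

Calculated osmolality = 2·Na + glucose/18 + BUN/2.8 + ethanol/4.6
= 2·135 + 68/18 + 18/2.8 + 391/4.6
= 270 + 3.78 + 6.43 + 85
= 365.21 mOsm/kg ≈ 365.2 mOsm/kg
Osmolar gap = measured − calculated = 364 − 365.2 = -1.2 mOsm/kg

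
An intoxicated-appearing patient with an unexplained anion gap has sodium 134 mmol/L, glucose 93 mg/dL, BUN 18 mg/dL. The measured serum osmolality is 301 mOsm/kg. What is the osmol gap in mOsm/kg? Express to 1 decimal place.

21.4 mOsm/kg

Calculated osmolality = 2·Na + glucose/18 + BUN/2.8
= 2·134 + 93/18 + 18/2.8
= 268 + 5.17 + 6.43
= 279.6 mOsm/kg ≈ 279.6 mOsm/kg
Osmolar gap = measured − calculated = 301 − 279.6 = 21.4 mOsm/kg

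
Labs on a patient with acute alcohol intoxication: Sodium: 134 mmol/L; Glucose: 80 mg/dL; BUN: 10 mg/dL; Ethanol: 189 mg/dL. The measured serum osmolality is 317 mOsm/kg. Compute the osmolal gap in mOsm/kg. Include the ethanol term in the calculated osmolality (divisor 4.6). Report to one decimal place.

Calculated osmolality = 2·Na + glucose/18 + BUN/2.8 + ethanol/4.6
= 2·134 + 80/18 + 10/2.8 + 189/4.6
= 268 + 4.44 + 3.57 + 41.09
= 317.1 mOsm/kg ≈ 317.1 mOsm/kg
Osmolar gap = measured − calculated = 317 − 317.1 = -0.1 mOsm/kg

-0.1 mOsm/kg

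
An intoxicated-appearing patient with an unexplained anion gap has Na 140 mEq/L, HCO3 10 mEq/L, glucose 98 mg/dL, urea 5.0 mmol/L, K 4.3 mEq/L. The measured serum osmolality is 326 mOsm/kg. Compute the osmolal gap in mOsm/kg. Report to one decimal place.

35.6 mOsm/kg

Calculated osmolality = 2·Na + glucose/18 + urea
= 2·140 + 98/18 + 5
= 280 + 5.44 + 5
= 290.44 mOsm/kg ≈ 290.4 mOsm/kg
Osmolar gap = measured − calculated = 326 − 290.4 = 35.6 mOsm/kg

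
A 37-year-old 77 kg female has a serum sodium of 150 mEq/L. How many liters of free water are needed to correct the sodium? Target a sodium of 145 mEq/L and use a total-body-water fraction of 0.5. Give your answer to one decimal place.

1.3 L

TBW = 0.5 · 77 = 38.5 L
Free water deficit = TBW · (Na/145 − 1)
= 38.5 · (150/145 − 1)
= 38.5 · 0.0345
= 1.33 L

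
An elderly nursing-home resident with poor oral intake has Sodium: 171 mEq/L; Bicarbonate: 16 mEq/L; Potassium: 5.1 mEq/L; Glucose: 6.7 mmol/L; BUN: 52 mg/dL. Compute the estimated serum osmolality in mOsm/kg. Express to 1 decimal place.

Calculated osmolality = 2·Na + glucose + BUN/2.8
= 2·171 + 6.7 + 52/2.8
= 342 + 6.70 + 18.57
= 367.27 mOsm/kg

367.3 mOsm/kg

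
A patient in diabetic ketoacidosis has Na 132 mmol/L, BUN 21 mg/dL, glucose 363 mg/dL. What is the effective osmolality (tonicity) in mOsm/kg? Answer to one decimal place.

284.2 mOsm/kg

Effective osmolality excludes urea (freely permeant across cell membranes):
2·Na + glucose/18
= 2·132 + 363/18
= 264 + 20.17
= 284.17 mOsm/kg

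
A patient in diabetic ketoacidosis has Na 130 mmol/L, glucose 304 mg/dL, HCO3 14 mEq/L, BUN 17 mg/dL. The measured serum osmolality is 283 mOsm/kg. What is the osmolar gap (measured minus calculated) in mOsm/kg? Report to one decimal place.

Calculated osmolality = 2·Na + glucose/18 + BUN/2.8
= 2·130 + 304/18 + 17/2.8
= 260 + 16.89 + 6.07
= 282.96 mOsm/kg ≈ 283.0 mOsm/kg
Osmolar gap = measured − calculated = 283 − 283.0 = 0.0 mOsm/kg

0.0 mOsm/kg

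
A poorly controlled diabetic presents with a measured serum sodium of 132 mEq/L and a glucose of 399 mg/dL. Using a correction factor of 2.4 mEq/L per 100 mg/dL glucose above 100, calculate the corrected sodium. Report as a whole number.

139 mEq/L

Corrected Na = measured Na + 2.4 · (glucose − 100)/100
= 132 + 2.4 · (399 − 100)/100
= 132 + 7.2
= 139.2 mEq/L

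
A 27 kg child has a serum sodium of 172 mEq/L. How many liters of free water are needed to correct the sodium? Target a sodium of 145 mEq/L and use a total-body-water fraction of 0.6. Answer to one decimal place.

TBW = 0.6 · 27 = 16.2 L
Free water deficit = TBW · (Na/145 − 1)
= 16.2 · (172/145 − 1)
= 16.2 · 0.1862
= 3.02 L

3.0 L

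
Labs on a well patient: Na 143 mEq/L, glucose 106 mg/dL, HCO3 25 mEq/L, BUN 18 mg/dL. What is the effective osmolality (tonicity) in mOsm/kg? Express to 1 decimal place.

Effective osmolality excludes urea (freely permeant across cell membranes):
2·Na + glucose/18
= 2·143 + 106/18
= 286 + 5.89
= 291.89 mOsm/kg

291.9 mOsm/kg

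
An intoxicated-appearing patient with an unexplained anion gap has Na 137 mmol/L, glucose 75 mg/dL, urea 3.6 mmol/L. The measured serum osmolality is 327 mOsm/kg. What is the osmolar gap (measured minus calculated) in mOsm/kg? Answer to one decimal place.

45.2 mOsm/kg

Calculated osmolality = 2·Na + glucose/18 + urea
= 2·137 + 75/18 + 3.6
= 274 + 4.17 + 3.60
= 281.77 mOsm/kg ≈ 281.8 mOsm/kg
Osmolar gap = measured − calculated = 327 − 281.8 = 45.2 mOsm/kg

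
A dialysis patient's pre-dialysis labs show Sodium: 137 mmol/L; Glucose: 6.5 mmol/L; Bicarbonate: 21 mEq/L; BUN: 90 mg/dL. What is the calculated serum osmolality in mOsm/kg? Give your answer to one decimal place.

312.6 mOsm/kg

Calculated osmolality = 2·Na + glucose + BUN/2.8
= 2·137 + 6.5 + 90/2.8
= 274 + 6.50 + 32.14
= 312.64 mOsm/kg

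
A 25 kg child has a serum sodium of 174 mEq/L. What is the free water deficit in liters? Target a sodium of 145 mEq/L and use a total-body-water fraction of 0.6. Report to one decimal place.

TBW = 0.6 · 25 = 15 L
Free water deficit = TBW · (Na/145 − 1)
= 15 · (174/145 − 1)
= 15 · 0.2
= 3 L

3.0 L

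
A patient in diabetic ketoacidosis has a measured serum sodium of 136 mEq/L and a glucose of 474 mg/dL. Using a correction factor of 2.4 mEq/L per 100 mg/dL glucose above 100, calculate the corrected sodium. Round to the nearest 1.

145 mEq/L

Corrected Na = measured Na + 2.4 · (glucose − 100)/100
= 136 + 2.4 · (474 − 100)/100
= 136 + 9
= 145 mEq/L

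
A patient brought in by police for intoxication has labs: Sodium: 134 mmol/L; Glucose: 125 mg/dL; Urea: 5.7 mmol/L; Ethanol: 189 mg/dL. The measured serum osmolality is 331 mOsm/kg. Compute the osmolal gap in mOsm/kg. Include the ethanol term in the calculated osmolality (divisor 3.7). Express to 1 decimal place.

Calculated osmolality = 2·Na + glucose/18 + urea + ethanol/3.7
= 2·134 + 125/18 + 5.7 + 189/3.7
= 268 + 6.94 + 5.70 + 51.08
= 331.72 mOsm/kg ≈ 331.7 mOsm/kg
Osmolar gap = measured − calculated = 331 − 331.7 = -0.7 mOsm/kg

-0.7 mOsm/kg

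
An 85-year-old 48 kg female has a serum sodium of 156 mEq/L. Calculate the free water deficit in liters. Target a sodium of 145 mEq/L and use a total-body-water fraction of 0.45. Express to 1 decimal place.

1.6 L

TBW = 0.45 · 48 = 21.6 L
Free water deficit = TBW · (Na/145 − 1)
= 21.6 · (156/145 − 1)
= 21.6 · 0.0759
= 1.64 L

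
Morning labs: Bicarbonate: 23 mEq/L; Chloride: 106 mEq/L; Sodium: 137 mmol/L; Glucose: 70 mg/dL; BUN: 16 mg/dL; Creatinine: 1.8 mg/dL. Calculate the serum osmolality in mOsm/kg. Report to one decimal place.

283.6 mOsm/kg

Calculated osmolality = 2·Na + glucose/18 + BUN/2.8
= 2·137 + 70/18 + 16/2.8
= 274 + 3.89 + 5.71
= 283.6 mOsm/kg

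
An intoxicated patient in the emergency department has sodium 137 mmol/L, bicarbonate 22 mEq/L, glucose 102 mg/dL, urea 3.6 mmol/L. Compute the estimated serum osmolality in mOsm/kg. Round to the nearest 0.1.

283.3 mOsm/kg

Calculated osmolality = 2·Na + glucose/18 + urea
= 2·137 + 102/18 + 3.6
= 274 + 5.67 + 3.60
= 283.27 mOsm/kg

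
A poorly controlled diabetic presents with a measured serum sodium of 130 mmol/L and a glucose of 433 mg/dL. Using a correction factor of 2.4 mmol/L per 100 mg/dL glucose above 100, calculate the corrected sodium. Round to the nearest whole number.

138 mmol/L

Corrected Na = measured Na + 2.4 · (glucose − 100)/100
= 130 + 2.4 · (433 − 100)/100
= 130 + 8
= 138 mmol/L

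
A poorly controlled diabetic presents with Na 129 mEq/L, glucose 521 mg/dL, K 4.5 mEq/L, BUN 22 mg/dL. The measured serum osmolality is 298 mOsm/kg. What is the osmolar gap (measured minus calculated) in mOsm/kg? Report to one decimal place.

Calculated osmolality = 2·Na + glucose/18 + BUN/2.8
= 2·129 + 521/18 + 22/2.8
= 258 + 28.94 + 7.86
= 294.8 mOsm/kg ≈ 294.8 mOsm/kg
Osmolar gap = measured − calculated = 298 − 294.8 = 3.2 mOsm/kg

3.2 mOsm/kg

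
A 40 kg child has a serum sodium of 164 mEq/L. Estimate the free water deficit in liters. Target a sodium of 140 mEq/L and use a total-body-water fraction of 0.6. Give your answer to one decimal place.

4.1 L

TBW = 0.6 · 40 = 24 L
Free water deficit = TBW · (Na/140 − 1)
= 24 · (164/140 − 1)
= 24 · 0.1714
= 4.11 L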